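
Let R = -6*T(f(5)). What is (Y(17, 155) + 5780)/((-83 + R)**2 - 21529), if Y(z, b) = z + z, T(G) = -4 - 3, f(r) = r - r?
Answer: -969/3308 ≈ -0.29293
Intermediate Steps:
f(r) = 0
T(G) = -7
R = 42 (R = -6*(-7) = 42)
Y(z, b) = 2*z
(Y(17, 155) + 5780)/((-83 + R)**2 - 21529) = (2*17 + 5780)/((-83 + 42)**2 - 21529) = (34 + 5780)/((-41)**2 - 21529) = 5814/(1681 - 21529) = 5814/(-19848) = 5814*(-1/19848) = -969/3308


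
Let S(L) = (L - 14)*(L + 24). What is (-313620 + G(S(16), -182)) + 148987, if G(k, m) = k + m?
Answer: -164735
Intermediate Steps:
S(L) = (-14 + L)*(24 + L)
(-313620 + G(S(16), -182)) + 148987 = (-313620 + ((-336 + 16**2 + 10*16) - 182)) + 148987 = (-313620 + ((-336 + 256 + 160) - 182)) + 148987 = (-313620 + (80 - 182)) + 148987 = (-313620 - 102) + 148987 = -313722 + 148987 = -164735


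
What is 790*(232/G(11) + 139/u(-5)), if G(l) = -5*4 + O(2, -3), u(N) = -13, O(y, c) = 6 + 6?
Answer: -407640/13 ≈ -31357.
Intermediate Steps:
O(y, c) = 12
G(l) = -8 (G(l) = -5*4 + 12 = -20 + 12 = -8)
790*(232/G(11) + 139/u(-5)) = 790*(232/(-8) + 139/(-13)) = 790*(232*(-⅛) + 139*(-1/13)) = 790*(-29 - 139/13) = 790*(-516/13) = -407640/13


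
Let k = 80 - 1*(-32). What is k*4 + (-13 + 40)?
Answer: 475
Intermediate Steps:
k = 112 (k = 80 + 32 = 112)
k*4 + (-13 + 40) = 112*4 + (-13 + 40) = 448 + 27 = 475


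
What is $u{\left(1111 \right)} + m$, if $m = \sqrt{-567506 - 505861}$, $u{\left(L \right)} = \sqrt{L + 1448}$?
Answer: $\sqrt{2559} + 3 i \sqrt{119263} \approx 50.587 + 1036.0 i$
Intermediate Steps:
$u{\left(L \right)} = \sqrt{1448 + L}$
$m = 3 i \sqrt{119263}$ ($m = \sqrt{-1073367} = 3 i \sqrt{119263} \approx 1036.0 i$)
$u{\left(1111 \right)} + m = \sqrt{1448 + 1111} + 3 i \sqrt{119263} = \sqrt{2559} + 3 i \sqrt{119263}$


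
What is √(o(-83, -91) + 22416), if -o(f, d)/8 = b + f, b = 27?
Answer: 4*√1429 ≈ 151.21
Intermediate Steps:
o(f, d) = -216 - 8*f (o(f, d) = -8*(27 + f) = -216 - 8*f)
√(o(-83, -91) + 22416) = √((-216 - 8*(-83)) + 22416) = √((-216 + 664) + 22416) = √(448 + 22416) = √22864 = 4*√1429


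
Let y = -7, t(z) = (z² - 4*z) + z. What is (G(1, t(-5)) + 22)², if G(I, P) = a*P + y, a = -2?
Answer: 4225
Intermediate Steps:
t(z) = z² - 3*z
G(I, P) = -7 - 2*P (G(I, P) = -2*P - 7 = -7 - 2*P)
(G(1, t(-5)) + 22)² = ((-7 - (-10)*(-3 - 5)) + 22)² = ((-7 - (-10)*(-8)) + 22)² = ((-7 - 2*40) + 22)² = ((-7 - 80) + 22)² = (-87 + 22)² = (-65)² = 4225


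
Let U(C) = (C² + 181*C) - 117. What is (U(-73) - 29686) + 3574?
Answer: -34113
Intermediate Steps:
U(C) = -117 + C² + 181*C
(U(-73) - 29686) + 3574 = ((-117 + (-73)² + 181*(-73)) - 29686) + 3574 = ((-117 + 5329 - 13213) - 29686) + 3574 = (-8001 - 29686) + 3574 = -37687 + 3574 = -34113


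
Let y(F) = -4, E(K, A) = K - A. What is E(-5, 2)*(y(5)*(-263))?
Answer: -7364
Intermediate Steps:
E(-5, 2)*(y(5)*(-263)) = (-5 - 1*2)*(-4*(-263)) = (-5 - 2)*1052 = -7*1052 = -7364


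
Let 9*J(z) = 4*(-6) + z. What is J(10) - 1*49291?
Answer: -443633/9 ≈ -49293.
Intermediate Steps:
J(z) = -8/3 + z/9 (J(z) = (4*(-6) + z)/9 = (-24 + z)/9 = -8/3 + z/9)
J(10) - 1*49291 = (-8/3 + (⅑)*10) - 1*49291 = (-8/3 + 10/9) - 49291 = -14/9 - 49291 = -443633/9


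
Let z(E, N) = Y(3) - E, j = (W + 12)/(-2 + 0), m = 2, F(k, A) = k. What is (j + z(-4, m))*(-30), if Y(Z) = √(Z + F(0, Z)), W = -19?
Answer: -225 - 30*√3 ≈ -276.96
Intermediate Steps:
Y(Z) = √Z (Y(Z) = √(Z + 0) = √Z)
j = 7/2 (j = (-19 + 12)/(-2 + 0) = -7/(-2) = -7*(-½) = 7/2 ≈ 3.5000)
z(E, N) = √3 - E
(j + z(-4, m))*(-30) = (7/2 + (√3 - 1*(-4)))*(-30) = (7/2 + (√3 + 4))*(-30) = (7/2 + (4 + √3))*(-30) = (15/2 + √3)*(-30) = -225 - 30*√3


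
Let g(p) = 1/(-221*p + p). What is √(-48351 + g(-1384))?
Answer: I*√280157994475370/76120 ≈ 219.89*I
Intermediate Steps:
g(p) = -1/(220*p) (g(p) = 1/(-220*p) = -1/(220*p))
√(-48351 + g(-1384)) = √(-48351 - 1/220/(-1384)) = √(-48351 - 1/220*(-1/1384)) = √(-48351 + 1/304480) = √(-14721912479/304480) = I*√280157994475370/76120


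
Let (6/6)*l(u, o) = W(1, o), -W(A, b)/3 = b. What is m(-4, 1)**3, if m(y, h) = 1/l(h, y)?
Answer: 1/1728 ≈ 0.00057870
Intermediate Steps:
W(A, b) = -3*b
l(u, o) = -3*o
m(y, h) = -1/(3*y) (m(y, h) = 1/(-3*y) = -1/(3*y))
m(-4, 1)**3 = (-1/3/(-4))**3 = (-1/3*(-1/4))**3 = (1/12)**3 = 1/1728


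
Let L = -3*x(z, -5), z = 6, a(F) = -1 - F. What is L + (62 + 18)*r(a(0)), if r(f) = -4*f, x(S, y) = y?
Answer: 335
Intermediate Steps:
L = 15 (L = -3*(-5) = 15)
L + (62 + 18)*r(a(0)) = 15 + (62 + 18)*(-4*(-1 - 1*0)) = 15 + 80*(-4*(-1 + 0)) = 15 + 80*(-4*(-1)) = 15 + 80*4 = 15 + 320 = 335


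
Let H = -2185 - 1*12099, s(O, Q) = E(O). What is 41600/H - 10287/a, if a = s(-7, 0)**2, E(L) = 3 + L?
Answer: -36901277/57136 ≈ -645.85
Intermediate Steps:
s(O, Q) = 3 + O
a = 16 (a = (3 - 7)**2 = (-4)**2 = 16)
H = -14284 (H = -2185 - 12099 = -14284)
41600/H - 10287/a = 41600/(-14284) - 10287/16 = 41600*(-1/14284) - 10287*1/16 = -10400/3571 - 10287/16 = -36901277/57136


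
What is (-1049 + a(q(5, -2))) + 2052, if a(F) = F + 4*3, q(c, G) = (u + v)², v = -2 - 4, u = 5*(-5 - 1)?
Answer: 2311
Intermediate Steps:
u = -30 (u = 5*(-6) = -30)
v = -6
q(c, G) = 1296 (q(c, G) = (-30 - 6)² = (-36)² = 1296)
a(F) = 12 + F (a(F) = F + 12 = 12 + F)
(-1049 + a(q(5, -2))) + 2052 = (-1049 + (12 + 1296)) + 2052 = (-1049 + 1308) + 2052 = 259 + 2052 = 2311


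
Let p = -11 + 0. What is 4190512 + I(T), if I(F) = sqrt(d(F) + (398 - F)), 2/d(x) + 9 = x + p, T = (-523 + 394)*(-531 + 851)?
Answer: 4190512 + 47*sqrt(321818686)/4130 ≈ 4.1907e+6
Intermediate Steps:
p = -11
T = -41280 (T = -129*320 = -41280)
d(x) = 2/(-20 + x) (d(x) = 2/(-9 + (x - 11)) = 2/(-9 + (-11 + x)) = 2/(-20 + x))
I(F) = sqrt(398 - F + 2/(-20 + F)) (I(F) = sqrt(2/(-20 + F) + (398 - F)) = sqrt(398 - F + 2/(-20 + F)))
4190512 + I(T) = 4190512 + sqrt((-2 + (20 - 1*(-41280))*(398 - 1*(-41280)))/(20 - 1*(-41280))) = 4190512 + sqrt((-2 + (20 + 41280)*(398 + 41280))/(20 + 41280)) = 4190512 + sqrt((-2 + 41300*41678)/41300) = 4190512 + sqrt((-2 + 1721301400)/41300) = 4190512 + sqrt((1/41300)*1721301398) = 4190512 + sqrt(860650699/20650) = 4190512 + 47*sqrt(321818686)/4130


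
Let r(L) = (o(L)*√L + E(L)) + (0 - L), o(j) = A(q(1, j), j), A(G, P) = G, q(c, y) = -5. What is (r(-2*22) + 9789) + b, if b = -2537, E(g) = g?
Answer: 7252 - 10*I*√11 ≈ 7252.0 - 33.166*I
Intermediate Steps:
o(j) = -5
r(L) = -5*√L (r(L) = (-5*√L + L) + (0 - L) = (L - 5*√L) - L = -5*√L)
(r(-2*22) + 9789) + b = (-5*2*I*√11 + 9789) - 2537 = (-10*I*√11 + 9789) - 2537 = (9789 - 10*I*√11) - 2537 = 7252 - 10*I*√11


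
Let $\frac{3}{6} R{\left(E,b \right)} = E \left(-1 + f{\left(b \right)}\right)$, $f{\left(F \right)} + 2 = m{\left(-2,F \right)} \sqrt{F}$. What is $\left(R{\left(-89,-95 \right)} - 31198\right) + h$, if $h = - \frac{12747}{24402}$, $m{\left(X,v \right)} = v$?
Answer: $- \frac{35632175}{1162} + 16910 i \sqrt{95} \approx -30665.0 + 1.6482 \cdot 10^{5} i$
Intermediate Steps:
$f{\left(F \right)} = -2 + F^{\frac{3}{2}}$ ($f{\left(F \right)} = -2 + F \sqrt{F} = -2 + F^{\frac{3}{2}}$)
$R{\left(E,b \right)} = 2 E \left(-3 + b^{\frac{3}{2}}\right)$ ($R{\left(E,b \right)} = 2 E \left(-1 + \left(-2 + b^{\frac{3}{2}}\right)\right) = 2 E \left(-3 + b^{\frac{3}{2}}\right)$)
$h = - \frac{607}{1162}$ ($h = \left(-12747\right) \frac{1}{24402} = - \frac{607}{1162} \approx -0.52238$)
$\left(R{\left(-89,-95 \right)} - 31198\right) + h = \left(2 \left(-89\right) \left(-3 + \left(-95\right)^{\frac{3}{2}}\right) - 31198\right) - \frac{607}{1162} = \left(2 \left(-89\right) \left(-3 - 95 i \sqrt{95}\right) - 31198\right) - \frac{607}{1162} = \left(\left(534 + 16910 i \sqrt{95}\right) - 31198\right) - \frac{607}{1162} = \left(-30664 + 16910 i \sqrt{95}\right) - \frac{607}{1162} = - \frac{35632175}{1162} + 16910 i \sqrt{95}$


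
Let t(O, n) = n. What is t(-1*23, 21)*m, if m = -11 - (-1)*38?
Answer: 567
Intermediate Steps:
m = 27 (m = -11 - 1*(-38) = -11 + 38 = 27)
t(-1*23, 21)*m = 21*27 = 567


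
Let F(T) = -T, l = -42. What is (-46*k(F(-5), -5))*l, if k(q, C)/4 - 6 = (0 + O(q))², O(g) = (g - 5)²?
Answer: 46368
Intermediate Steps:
O(g) = (-5 + g)²
k(q, C) = 24 + 4*(-5 + q)⁴ (k(q, C) = 24 + 4*(0 + (-5 + q)²)² = 24 + 4*((-5 + q)²)² = 24 + 4*(-5 + q)⁴)
(-46*k(F(-5), -5))*l = -46*(24 + 4*(-5 - 1*(-5))⁴)*(-42) = -46*(24 + 4*(-5 + 5)⁴)*(-42) = -46*(24 + 4*0⁴)*(-42) = -46*(24 + 4*0)*(-42) = -46*(24 + 0)*(-42) = -46*24*(-42) = -1104*(-42) = 46368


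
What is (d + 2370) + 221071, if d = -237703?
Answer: -14262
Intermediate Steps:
(d + 2370) + 221071 = (-237703 + 2370) + 221071 = -235333 + 221071 = -14262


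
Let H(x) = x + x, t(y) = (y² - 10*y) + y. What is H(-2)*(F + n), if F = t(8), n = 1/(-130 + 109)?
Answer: 676/21 ≈ 32.190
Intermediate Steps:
t(y) = y² - 9*y
n = -1/21 (n = 1/(-21) = -1/21 ≈ -0.047619)
F = -8 (F = 8*(-9 + 8) = 8*(-1) = -8)
H(x) = 2*x
H(-2)*(F + n) = (2*(-2))*(-8 - 1/21) = -4*(-169/21) = 676/21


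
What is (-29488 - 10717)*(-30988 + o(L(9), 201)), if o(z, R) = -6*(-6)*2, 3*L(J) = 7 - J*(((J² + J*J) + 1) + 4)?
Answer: 1242977780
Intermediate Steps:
L(J) = 7/3 - J*(5 + 2*J²)/3 (L(J) = (7 - J*(((J² + J*J) + 1) + 4))/3 = (7 - J*(((J² + J²) + 1) + 4))/3 = (7 - J*((2*J² + 1) + 4))/3 = (7 - J*((1 + 2*J²) + 4))/3 = (7 - J*(5 + 2*J²))/3 = 7/3 - J*(5 + 2*J²)/3)
o(z, R) = 72 (o(z, R) = 36*2 = 72)
(-29488 - 10717)*(-30988 + o(L(9), 201)) = (-29488 - 10717)*(-30988 + 72) = -40205*(-30916) = 1242977780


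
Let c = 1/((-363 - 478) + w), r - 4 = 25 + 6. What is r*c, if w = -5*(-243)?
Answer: 35/374 ≈ 0.093583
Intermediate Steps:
w = 1215
r = 35 (r = 4 + (25 + 6) = 4 + 31 = 35)
c = 1/374 (c = 1/((-363 - 478) + 1215) = 1/(-841 + 1215) = 1/374 ≈ 0.0026738)
r*c = 35*(1/374) = 35/374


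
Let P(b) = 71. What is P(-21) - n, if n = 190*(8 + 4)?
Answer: -2209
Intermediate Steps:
n = 2280 (n = 190*12 = 2280)
P(-21) - n = 71 - 1*2280 = 71 - 2280 = -2209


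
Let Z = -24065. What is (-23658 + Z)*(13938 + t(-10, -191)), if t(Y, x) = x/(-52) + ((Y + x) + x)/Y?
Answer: -13344184117/20 ≈ -6.6721e+8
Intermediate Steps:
t(Y, x) = -x/52 + (Y + 2*x)/Y (t(Y, x) = x*(-1/52) + (Y + 2*x)/Y = -x/52 + (Y + 2*x)/Y)
(-23658 + Z)*(13938 + t(-10, -191)) = (-23658 - 24065)*(13938 + (1 - 1/52*(-191) + 2*(-191)/(-10))) = -47723*(13938 + (1 + 191/52 + 2*(-191)*(-⅒))) = -47723*(13938 + (1 + 191/52 + 191/5)) = -47723*(13938 + 11147/260) = -47723*3635027/260 = -13344184117/20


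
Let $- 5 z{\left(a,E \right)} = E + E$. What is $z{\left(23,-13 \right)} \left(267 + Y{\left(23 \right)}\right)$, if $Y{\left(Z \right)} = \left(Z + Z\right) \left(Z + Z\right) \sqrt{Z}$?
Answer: $\frac{6942}{5} + \frac{55016 \sqrt{23}}{5} \approx 54158.0$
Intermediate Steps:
$z{\left(a,E \right)} = - \frac{2 E}{5}$ ($z{\left(a,E \right)} = - \frac{E + E}{5} = - \frac{2 E}{5}$)
$Y{\left(Z \right)} = 4 Z^{\frac{5}{2}}$ ($Y{\left(Z \right)} = 2 Z 2 Z \sqrt{Z} = 4 Z^{2} \sqrt{Z} = 4 Z^{\frac{5}{2}}$)
$z{\left(23,-13 \right)} \left(267 + Y{\left(23 \right)}\right) = \left(- \frac{2}{5}\right) \left(-13\right) \left(267 + 4 \cdot 23^{\frac{5}{2}}\right) = \frac{26 \left(267 + 4 \cdot 529 \sqrt{23}\right)}{5} = \frac{26 \left(267 + 2116 \sqrt{23}\right)}{5} = \frac{6942}{5} + \frac{55016 \sqrt{23}}{5}$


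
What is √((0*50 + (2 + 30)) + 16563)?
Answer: √16595 ≈ 128.82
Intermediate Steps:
√((0*50 + (2 + 30)) + 16563) = √((0 + 32) + 16563) = √(32 + 16563) = √16595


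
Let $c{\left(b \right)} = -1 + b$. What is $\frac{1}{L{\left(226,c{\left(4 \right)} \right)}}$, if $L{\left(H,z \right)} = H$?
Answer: $\frac{1}{226} \approx 0.0044248$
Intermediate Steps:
$\frac{1}{L{\left(226,c{\left(4 \right)} \right)}} = \frac{1}{226}$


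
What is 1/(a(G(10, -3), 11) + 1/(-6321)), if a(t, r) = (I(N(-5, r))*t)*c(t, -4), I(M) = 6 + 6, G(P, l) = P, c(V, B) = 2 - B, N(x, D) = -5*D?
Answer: 6321/4551119 ≈ 0.0013889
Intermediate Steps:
I(M) = 12
a(t, r) = 72*t (a(t, r) = (12*t)*(2 - 1*(-4)) = (12*t)*(2 + 4) = (12*t)*6 = 72*t)
1/(a(G(10, -3), 11) + 1/(-6321)) = 1/(72*10 + 1/(-6321)) = 1/(720 - 1/6321) = 1/(4551119/6321) = 6321/4551119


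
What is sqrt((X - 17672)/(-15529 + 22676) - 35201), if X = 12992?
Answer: I*sqrt(1798086764369)/7147 ≈ 187.62*I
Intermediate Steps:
sqrt((X - 17672)/(-15529 + 22676) - 35201) = sqrt((12992 - 17672)/(-15529 + 22676) - 35201) = sqrt(-4680/7147 - 35201) = sqrt(-251586227/7147) = I*sqrt(1798086764369)/7147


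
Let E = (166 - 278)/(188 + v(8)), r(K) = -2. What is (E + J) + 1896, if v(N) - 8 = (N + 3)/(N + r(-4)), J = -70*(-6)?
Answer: 2748420/1187 ≈ 2315.4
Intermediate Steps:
J = 420
v(N) = 8 + (3 + N)/(-2 + N) (v(N) = 8 + (N + 3)/(N - 2) = 8 + (3 + N)/(-2 + N))
E = -672/1187 (E = (166 - 278)/(188 + (-13 + 9*8)/(-2 + 8)) = -112/(188 + (-13 + 72)/6) = -112/(188 + (1/6)*59) = -112/(188 + 59/6) = -112/1187/6 = -112*6/1187 = -672/1187 ≈ -0.56613)
(E + J) + 1896 = (-672/1187 + 420) + 1896 = 497868/1187 + 1896 = 2748420/1187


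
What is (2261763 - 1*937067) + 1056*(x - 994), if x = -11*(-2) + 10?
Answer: 308824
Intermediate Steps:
x = 32 (x = 22 + 10 = 32)
(2261763 - 1*937067) + 1056*(x - 994) = (2261763 - 1*937067) + 1056*(32 - 994) = (2261763 - 937067) + 1056*(-962) = 1324696 - 1015872 = 308824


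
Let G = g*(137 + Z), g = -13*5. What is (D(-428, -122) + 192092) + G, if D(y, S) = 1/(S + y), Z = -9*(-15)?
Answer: 95926599/550 ≈ 1.7441e+5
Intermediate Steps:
Z = 135
g = -65
G = -17680 (G = -65*(137 + 135) = -65*272 = -17680)
(D(-428, -122) + 192092) + G = (1/(-122 - 428) + 192092) - 17680 = (1/(-550) + 192092) - 17680 = (-1/550 + 192092) - 17680 = 105650599/550 - 17680 = 95926599/550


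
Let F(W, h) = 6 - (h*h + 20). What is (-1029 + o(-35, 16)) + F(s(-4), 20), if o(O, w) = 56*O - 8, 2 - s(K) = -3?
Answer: -3411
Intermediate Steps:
s(K) = 5 (s(K) = 2 - 1*(-3) = 2 + 3 = 5)
F(W, h) = -14 - h² (F(W, h) = 6 - (h² + 20) = 6 - (20 + h²) = 6 + (-20 - h²) = -14 - h²)
o(O, w) = -8 + 56*O
(-1029 + o(-35, 16)) + F(s(-4), 20) = (-1029 + (-8 + 56*(-35))) + (-14 - 1*20²) = (-1029 + (-8 - 1960)) + (-14 - 1*400) = (-1029 - 1968) + (-14 - 400) = -2997 - 414 = -3411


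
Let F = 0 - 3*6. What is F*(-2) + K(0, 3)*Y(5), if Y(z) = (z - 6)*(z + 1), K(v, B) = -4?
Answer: 60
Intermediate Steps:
Y(z) = (1 + z)*(-6 + z) (Y(z) = (-6 + z)*(1 + z) = (1 + z)*(-6 + z))
F = -18 (F = 0 - 18 = -18)
F*(-2) + K(0, 3)*Y(5) = -18*(-2) - 4*(-6 + 5² - 5*5) = 36 - 4*(-6 + 25 - 25) = 36 - 4*(-6) = 36 + 24 = 60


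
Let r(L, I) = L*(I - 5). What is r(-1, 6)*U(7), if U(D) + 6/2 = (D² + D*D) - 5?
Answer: -90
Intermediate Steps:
U(D) = -8 + 2*D² (U(D) = -3 + ((D² + D*D) - 5) = -3 + ((D² + D²) - 5) = -3 + (2*D² - 5) = -3 + (-5 + 2*D²) = -8 + 2*D²)
r(L, I) = L*(-5 + I)
r(-1, 6)*U(7) = (-(-5 + 6))*(-8 + 2*7²) = (-1*1)*(-8 + 2*49) = -(-8 + 98) = -1*90 = -90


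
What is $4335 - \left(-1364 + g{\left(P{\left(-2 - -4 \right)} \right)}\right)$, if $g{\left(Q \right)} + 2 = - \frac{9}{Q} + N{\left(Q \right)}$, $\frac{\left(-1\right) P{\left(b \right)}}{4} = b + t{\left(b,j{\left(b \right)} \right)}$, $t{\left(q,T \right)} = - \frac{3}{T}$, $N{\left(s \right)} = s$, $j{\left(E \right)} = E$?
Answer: $\frac{11397}{2} \approx 5698.5$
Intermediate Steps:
$P{\left(b \right)} = - 4 b + \frac{12}{b}$ ($P{\left(b \right)} = - 4 \left(b - \frac{3}{b}\right) = - 4 b + \frac{12}{b}$)
$g{\left(Q \right)} = -2 + Q - \frac{9}{Q}$ ($g{\left(Q \right)} = -2 + \left(- \frac{9}{Q} + Q\right) = -2 + \left(Q - \frac{9}{Q}\right) = -2 + Q - \frac{9}{Q}$)
$4335 - \left(-1364 + g{\left(P{\left(-2 - -4 \right)} \right)}\right) = 4335 - \left(-1366 - \frac{9}{- 4 \left(-2 - -4\right) + \frac{12}{-2 - -4}} - 4 \left(-2 - -4\right) + \frac{12}{-2 - -4}\right) = 4335 - \left(-1366 - \frac{9}{- 4 \left(-2 + 4\right) + \frac{12}{-2 + 4}} - 4 \left(-2 + 4\right) + \frac{12}{-2 + 4}\right) = 4335 - \left(-1366 - 8 + 6 - \frac{9}{\left(-4\right) 2 + \frac{12}{2}}\right) = 4335 - \left(-1374 + 6 - \frac{9}{-8 + 12 \cdot \frac{1}{2}}\right) = 4335 + \left(1364 - \left(-2 + \left(-8 + 6\right) - \frac{9}{-8 + 6}\right)\right) = 4335 + \left(1364 - \left(-2 - 2 - \frac{9}{-2}\right)\right) = 4335 + \left(1364 - \left(-2 - 2 - - \frac{9}{2}\right)\right) = 4335 + \left(1364 - \left(-2 - 2 + \frac{9}{2}\right)\right) = 4335 + \left(1364 - \frac{1}{2}\right) = 4335 + \frac{2727}{2} = \frac{11397}{2}$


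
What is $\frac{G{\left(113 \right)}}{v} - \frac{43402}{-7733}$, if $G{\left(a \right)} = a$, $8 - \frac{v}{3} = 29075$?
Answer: $\frac{3783823973}{674325333} \approx 5.6113$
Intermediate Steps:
$v = -87201$ ($v = 24 - 87225 = -87201$)
$\frac{G{\left(113 \right)}}{v} - \frac{43402}{-7733} = \frac{113}{-87201} - \frac{43402}{-7733} = 113 \left(- \frac{1}{87201}\right) - - \frac{43402}{7733} = - \frac{113}{87201} + \frac{43402}{7733} = \frac{3783823973}{674325333}$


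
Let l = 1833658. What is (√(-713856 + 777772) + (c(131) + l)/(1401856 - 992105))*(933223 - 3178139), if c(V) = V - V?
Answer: -4116408182728/409751 - 130205128*√19 ≈ -5.7760e+8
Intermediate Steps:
c(V) = 0
(√(-713856 + 777772) + (c(131) + l)/(1401856 - 992105))*(933223 - 3178139) = (√(-713856 + 777772) + (0 + 1833658)/(1401856 - 992105))*(933223 - 3178139) = (√63916 + 1833658/409751)*(-2244916) = (58*√19 + 1833658*(1/409751))*(-2244916) = (58*√19 + 1833658/409751)*(-2244916) = (1833658/409751 + 58*√19)*(-2244916) = -4116408182728/409751 - 130205128*√19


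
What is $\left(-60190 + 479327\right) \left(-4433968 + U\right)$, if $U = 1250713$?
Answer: $-1334219950935$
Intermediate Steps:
$\left(-60190 + 479327\right) \left(-4433968 + U\right) = \left(-60190 + 479327\right) \left(-4433968 + 1250713\right) = 419137 \left(-3183255\right) = -1334219950935$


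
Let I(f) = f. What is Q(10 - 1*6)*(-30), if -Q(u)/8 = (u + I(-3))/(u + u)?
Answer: 30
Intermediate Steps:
Q(u) = -4*(-3 + u)/u (Q(u) = -8*(u - 3)/(u + u) = -8*(-3 + u)/(2*u) = -8*(-3 + u)*1/(2*u) = -4*(-3 + u)/u)
Q(10 - 1*6)*(-30) = (-4 + 12/(10 - 1*6))*(-30) = (-4 + 12/(10 - 6))*(-30) = (-4 + 12/4)*(-30) = (-4 + 12*(¼))*(-30) = (-4 + 3)*(-30) = -1*(-30) = 30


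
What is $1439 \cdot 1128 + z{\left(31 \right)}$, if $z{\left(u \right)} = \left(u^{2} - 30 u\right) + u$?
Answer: $1623254$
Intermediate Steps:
$z{\left(u \right)} = u^{2} - 29 u$
$1439 \cdot 1128 + z{\left(31 \right)} = 1439 \cdot 1128 + 31 \left(-29 + 31\right) = 1623192 + 31 \cdot 2 = 1623192 + 62 = 1623254$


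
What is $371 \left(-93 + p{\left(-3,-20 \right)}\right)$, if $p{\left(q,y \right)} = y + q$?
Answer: $-43036$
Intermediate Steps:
$p{\left(q,y \right)} = q + y$
$371 \left(-93 + p{\left(-3,-20 \right)}\right) = 371 \left(-93 - 23\right) = 371 \left(-116\right) = -43036$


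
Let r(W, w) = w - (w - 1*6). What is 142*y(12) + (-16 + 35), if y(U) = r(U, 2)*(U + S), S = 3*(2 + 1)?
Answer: 17911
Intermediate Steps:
r(W, w) = 6 (r(W, w) = w - (w - 6) = w - (-6 + w) = w + (6 - w) = 6)
S = 9 (S = 3*3 = 9)
y(U) = 54 + 6*U (y(U) = 6*(U + 9) = 6*(9 + U) = 54 + 6*U)
142*y(12) + (-16 + 35) = 142*(54 + 6*12) + (-16 + 35) = 142*(54 + 72) + 19 = 142*126 + 19 = 17892 + 19 = 17911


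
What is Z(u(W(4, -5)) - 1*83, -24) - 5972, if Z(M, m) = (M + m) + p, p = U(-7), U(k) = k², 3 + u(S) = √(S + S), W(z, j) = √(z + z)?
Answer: -6033 + 2*2^(¼) ≈ -6030.6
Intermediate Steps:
W(z, j) = √2*√z (W(z, j) = √(2*z) = √2*√z)
u(S) = -3 + √2*√S (u(S) = -3 + √(S + S) = -3 + √(2*S) = -3 + √2*√S)
p = 49 (p = (-7)² = 49)
Z(M, m) = 49 + M + m (Z(M, m) = (M + m) + 49 = 49 + M + m)
Z(u(W(4, -5)) - 1*83, -24) - 5972 = (49 + ((-3 + √2*√(√2*√4)) - 1*83) - 24) - 5972 = (49 + ((-3 + √2*√(√2*2)) - 83) - 24) - 5972 = (49 + ((-3 + √2*√(2*√2)) - 83) - 24) - 5972 = (49 + ((-3 + √2*2^(¾)) - 83) - 24) - 5972 = (49 + ((-3 + 2*2^(¼)) - 83) - 24) - 5972 = (49 + (-86 + 2*2^(¼)) - 24) - 5972 = (-61 + 2*2^(¼)) - 5972 = -6033 + 2*2^(¼)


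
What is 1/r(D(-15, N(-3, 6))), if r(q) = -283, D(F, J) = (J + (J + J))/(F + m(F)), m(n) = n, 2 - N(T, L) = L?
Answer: -1/283 ≈ -0.0035336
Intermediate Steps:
N(T, L) = 2 - L
D(F, J) = 3*J/(2*F) (D(F, J) = (J + (J + J))/(F + F) = (J + 2*J)/((2*F)) = (3*J)*(1/(2*F)) = 3*J/(2*F))
1/r(D(-15, N(-3, 6))) = 1/(-283) = -1/283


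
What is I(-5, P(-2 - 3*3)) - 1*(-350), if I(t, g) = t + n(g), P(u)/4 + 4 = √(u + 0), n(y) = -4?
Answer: 341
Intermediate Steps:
P(u) = -16 + 4*√u (P(u) = -16 + 4*√(u + 0) = -16 + 4*√u)
I(t, g) = -4 + t (I(t, g) = t - 4 = -4 + t)
I(-5, P(-2 - 3*3)) - 1*(-350) = (-4 - 5) - 1*(-350) = -9 + 350 = 341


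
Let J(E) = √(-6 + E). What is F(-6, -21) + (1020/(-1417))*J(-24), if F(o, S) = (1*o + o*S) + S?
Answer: 99 - 1020*I*√30/1417 ≈ 99.0 - 3.9427*I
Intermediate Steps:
F(o, S) = S + o + S*o (F(o, S) = (o + S*o) + S = S + o + S*o)
F(-6, -21) + (1020/(-1417))*J(-24) = (-21 - 6 - 21*(-6)) + (1020/(-1417))*√(-6 - 24) = (-21 - 6 + 126) + (1020*(-1/1417))*√(-30) = 99 - 1020*I*√30/1417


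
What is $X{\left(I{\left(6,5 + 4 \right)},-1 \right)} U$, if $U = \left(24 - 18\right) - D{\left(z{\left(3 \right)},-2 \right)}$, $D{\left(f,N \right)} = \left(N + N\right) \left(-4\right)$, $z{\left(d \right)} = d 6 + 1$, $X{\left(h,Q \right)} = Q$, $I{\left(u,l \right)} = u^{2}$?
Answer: $10$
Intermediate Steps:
$z{\left(d \right)} = 1 + 6 d$ ($z{\left(d \right)} = 6 d + 1 = 1 + 6 d$)
$D{\left(f,N \right)} = - 8 N$ ($D{\left(f,N \right)} = 2 N \left(-4\right) = - 8 N$)
$U = -10$ ($U = \left(24 - 18\right) - \left(-8\right) \left(-2\right) = 6 - 16 = -10$)
$X{\left(I{\left(6,5 + 4 \right)},-1 \right)} U = \left(-1\right) \left(-10\right) = 10$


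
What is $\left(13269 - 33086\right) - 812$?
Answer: $-20629$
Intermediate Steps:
$\left(13269 - 33086\right) - 812 = -19817 - 812 = -20629$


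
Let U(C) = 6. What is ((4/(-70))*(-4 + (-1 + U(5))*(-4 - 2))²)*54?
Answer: -124848/35 ≈ -3567.1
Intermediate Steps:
((4/(-70))*(-4 + (-1 + U(5))*(-4 - 2))²)*54 = ((4/(-70))*(-4 + (-1 + 6)*(-4 - 2))²)*54 = ((4*(-1/70))*(-4 + 5*(-6))²)*54 = -2*(-4 - 30)²/35*54 = -2/35*(-34)²*54 = -2/35*1156*54 = -2312/35*54 = -124848/35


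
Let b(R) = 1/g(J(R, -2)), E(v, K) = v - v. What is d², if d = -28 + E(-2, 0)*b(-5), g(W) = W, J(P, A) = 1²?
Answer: 784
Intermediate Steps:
E(v, K) = 0
J(P, A) = 1
b(R) = 1 (b(R) = 1/1 = 1)
d = -28 (d = -28 + 0*1 = -28 + 0 = -28)
d² = (-28)² = 784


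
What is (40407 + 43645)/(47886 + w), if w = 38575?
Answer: 84052/86461 ≈ 0.97214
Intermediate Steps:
(40407 + 43645)/(47886 + w) = (40407 + 43645)/(47886 + 38575) = 84052/86461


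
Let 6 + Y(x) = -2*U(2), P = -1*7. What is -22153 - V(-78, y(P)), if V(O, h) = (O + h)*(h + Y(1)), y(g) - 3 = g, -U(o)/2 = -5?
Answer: -24613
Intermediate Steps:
U(o) = 10 (U(o) = -2*(-5) = 10)
P = -7
Y(x) = -26 (Y(x) = -6 - 2*10 = -6 - 20 = -26)
y(g) = 3 + g
V(O, h) = (-26 + h)*(O + h) (V(O, h) = (O + h)*(h - 26) = (O + h)*(-26 + h) = (-26 + h)*(O + h))
-22153 - V(-78, y(P)) = -22153 - ((3 - 7)² - 26*(-78) - 26*(3 - 7) - 78*(3 - 7)) = -22153 - ((-4)² + 2028 - 26*(-4) - 78*(-4)) = -22153 - (16 + 2028 + 104 + 312) = -22153 - 1*2460 = -22153 - 2460 = -24613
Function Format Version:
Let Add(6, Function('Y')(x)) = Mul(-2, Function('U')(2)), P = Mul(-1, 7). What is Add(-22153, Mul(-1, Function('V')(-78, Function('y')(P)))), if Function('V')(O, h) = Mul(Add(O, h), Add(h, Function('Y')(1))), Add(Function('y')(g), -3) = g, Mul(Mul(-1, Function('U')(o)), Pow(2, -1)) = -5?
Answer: -24613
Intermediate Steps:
Function('U')(o) = 10 (Function('U')(o) = Mul(-2, -5) = 10)
P = -7
Function('Y')(x) = -26 (Function('Y')(x) = Add(-6, Mul(-2, 10)) = Add(-6, -20) = -26)
Function('y')(g) = Add(3, g)
Function('V')(O, h) = Mul(Add(-26, h), Add(O, h)) (Function('V')(O, h) = Mul(Add(O, h), Add(h, -26)) = Mul(Add(O, h), Add(-26, h)) = Mul(Add(-26, h), Add(O, h)))
Add(-22153, Mul(-1, Function('V')(-78, Function('y')(P)))) = Add(-22153, Mul(-1, Add(Pow(Add(3, -7), 2), Mul(-26, -78), Mul(-26, Add(3, -7)), Mul(-78, Add(3, -7))))) = Add(-22153, Mul(-1, Add(Pow(-4, 2), 2028, Mul(-26, -4), Mul(-78, -4)))) = Add(-22153, Mul(-1, Add(16, 2028, 104, 312))) = Add(-22153, Mul(-1, 2460)) = Add(-22153, -2460) = -24613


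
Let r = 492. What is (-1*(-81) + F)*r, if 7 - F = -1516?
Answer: 789168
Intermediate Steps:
F = 1523 (F = 7 - 1*(-1516) = 7 + 1516 = 1523)
(-1*(-81) + F)*r = (-1*(-81) + 1523)*492 = (81 + 1523)*492 = 1604*492 = 789168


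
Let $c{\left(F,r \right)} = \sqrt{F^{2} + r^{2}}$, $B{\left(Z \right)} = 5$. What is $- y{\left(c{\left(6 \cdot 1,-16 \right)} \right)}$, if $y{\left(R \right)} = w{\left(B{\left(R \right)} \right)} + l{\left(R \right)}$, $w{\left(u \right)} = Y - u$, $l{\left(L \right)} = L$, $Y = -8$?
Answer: $13 - 2 \sqrt{73} \approx -4.088$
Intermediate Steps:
$w{\left(u \right)} = -8 - u$
$y{\left(R \right)} = -13 + R$ ($y{\left(R \right)} = \left(-8 - 5\right) + R = -13 + R$)
$- y{\left(c{\left(6 \cdot 1,-16 \right)} \right)} = - (-13 + \sqrt{\left(6 \cdot 1\right)^{2} + \left(-16\right)^{2}}) = - (-13 + \sqrt{6^{2} + 256}) = - (-13 + \sqrt{36 + 256}) = - (-13 + \sqrt{292}) = - (-13 + 2 \sqrt{73}) = 13 - 2 \sqrt{73}$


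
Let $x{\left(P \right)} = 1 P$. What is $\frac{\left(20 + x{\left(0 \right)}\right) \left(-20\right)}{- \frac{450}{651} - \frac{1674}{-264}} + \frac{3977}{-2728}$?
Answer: $- \frac{10633308911}{147156504} \approx -72.259$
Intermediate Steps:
$x{\left(P \right)} = P$
$\frac{\left(20 + x{\left(0 \right)}\right) \left(-20\right)}{- \frac{450}{651} - \frac{1674}{-264}} + \frac{3977}{-2728} = \frac{\left(20 + 0\right) \left(-20\right)}{- \frac{450}{651} - \frac{1674}{-264}} + \frac{3977}{-2728} = \frac{20 \left(-20\right)}{\left(-450\right) \frac{1}{651} - - \frac{279}{44}} + 3977 \left(- \frac{1}{2728}\right) = - \frac{400}{- \frac{150}{217} + \frac{279}{44}} - \frac{3977}{2728} = - \frac{400}{\frac{53943}{9548}} - \frac{3977}{2728} = \left(-400\right) \frac{9548}{53943} - \frac{3977}{2728} = - \frac{3819200}{53943} - \frac{3977}{2728} = - \frac{10633308911}{147156504}$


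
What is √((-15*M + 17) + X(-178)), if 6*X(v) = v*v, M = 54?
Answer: √40389/3 ≈ 66.990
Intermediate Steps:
X(v) = v²/6 (X(v) = (v*v)/6 = v²/6)
√((-15*M + 17) + X(-178)) = √((-15*54 + 17) + (⅙)*(-178)²) = √((-810 + 17) + (⅙)*31684) = √(-793 + 15842/3) = √(13463/3) = √40389/3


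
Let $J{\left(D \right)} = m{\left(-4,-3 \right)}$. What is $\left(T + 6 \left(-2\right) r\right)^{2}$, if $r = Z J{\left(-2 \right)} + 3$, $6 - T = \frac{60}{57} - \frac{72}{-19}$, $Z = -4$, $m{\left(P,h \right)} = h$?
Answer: $\frac{11546404}{361} \approx 31985.0$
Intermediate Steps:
$J{\left(D \right)} = -3$
$T = \frac{22}{19}$ ($T = 6 - \left(\frac{60}{57} - \frac{72}{-19}\right) = 6 - \left(60 \cdot \frac{1}{57} - - \frac{72}{19}\right) = 6 - \left(\frac{20}{19} + \frac{72}{19}\right) = 6 - \frac{92}{19} = \frac{22}{19} \approx 1.1579$)
$r = 15$ ($r = \left(-4\right) \left(-3\right) + 3 = 12 + 3 = 15$)
$\left(T + 6 \left(-2\right) r\right)^{2} = \left(\frac{22}{19} + 6 \left(-2\right) 15\right)^{2} = \left(\frac{22}{19} - 180\right)^{2} = \left(- \frac{3398}{19}\right)^{2} = \frac{11546404}{361}$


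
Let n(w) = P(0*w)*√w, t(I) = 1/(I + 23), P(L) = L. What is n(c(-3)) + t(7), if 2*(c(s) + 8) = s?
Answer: 1/30 ≈ 0.033333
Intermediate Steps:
c(s) = -8 + s/2
t(I) = 1/(23 + I)
n(w) = 0 (n(w) = (0*w)*√w = 0*√w = 0)
n(c(-3)) + t(7) = 0 + 1/(23 + 7) = 0 + 1/30 = 1/30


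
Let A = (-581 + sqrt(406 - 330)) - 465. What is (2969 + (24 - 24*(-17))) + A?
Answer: 2355 + 2*sqrt(19) ≈ 2363.7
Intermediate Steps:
A = -1046 + 2*sqrt(19) (A = (-581 + sqrt(76)) - 465 = (-581 + 2*sqrt(19)) - 465 = -1046 + 2*sqrt(19) ≈ -1037.3)
(2969 + (24 - 24*(-17))) + A = (2969 + (24 - 24*(-17))) + (-1046 + 2*sqrt(19)) = (2969 + (24 + 408)) + (-1046 + 2*sqrt(19)) = (2969 + 432) + (-1046 + 2*sqrt(19)) = 3401 + (-1046 + 2*sqrt(19)) = 2355 + 2*sqrt(19)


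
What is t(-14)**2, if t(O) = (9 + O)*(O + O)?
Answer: 19600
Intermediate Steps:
t(O) = 2*O*(9 + O) (t(O) = (9 + O)*(2*O) = 2*O*(9 + O))
t(-14)**2 = (2*(-14)*(9 - 14))**2 = (2*(-14)*(-5))**2 = 140**2 = 19600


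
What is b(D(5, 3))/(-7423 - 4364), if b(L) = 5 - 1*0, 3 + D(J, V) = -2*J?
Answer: -5/11787 ≈ -0.00042420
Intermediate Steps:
D(J, V) = -3 - 2*J
b(L) = 5 (b(L) = 5 + 0 = 5)
b(D(5, 3))/(-7423 - 4364) = 5/(-7423 - 4364) = 5/(-11787) = -1/11787*5 = -5/11787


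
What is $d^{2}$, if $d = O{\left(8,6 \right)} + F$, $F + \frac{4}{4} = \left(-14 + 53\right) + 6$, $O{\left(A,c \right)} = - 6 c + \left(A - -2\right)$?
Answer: $324$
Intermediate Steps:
$O{\left(A,c \right)} = 2 + A - 6 c$ ($O{\left(A,c \right)} = - 6 c + \left(A + 2\right) = - 6 c + \left(2 + A\right) = 2 + A - 6 c$)
$F = 44$ ($F = -1 + \left(\left(-14 + 53\right) + 6\right) = -1 + \left(39 + 6\right) = -1 + 45 = 44$)
$d = 18$ ($d = \left(2 + 8 - 36\right) + 44 = -26 + 44 = 18$)
$d^{2} = 18^{2} = 324$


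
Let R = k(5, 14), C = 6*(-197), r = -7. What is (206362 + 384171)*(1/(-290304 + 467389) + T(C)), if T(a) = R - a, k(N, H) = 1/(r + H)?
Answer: 8087423290258/11585 ≈ 6.9809e+8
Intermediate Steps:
k(N, H) = 1/(-7 + H)
C = -1182
R = ⅐ (R = 1/(-7 + 14) = 1/7 = ⅐ ≈ 0.14286)
T(a) = ⅐ - a
(206362 + 384171)*(1/(-290304 + 467389) + T(C)) = (206362 + 384171)*(1/(-290304 + 467389) + (⅐ - 1*(-1182))) = 590533*(1/177085 + (⅐ + 1182)) = 590533*(1/177085 + 8275/7) = 590533*(1465378382/1239595) = 8087423290258/11585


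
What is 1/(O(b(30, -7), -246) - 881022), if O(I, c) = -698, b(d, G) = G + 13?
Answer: -1/881720 ≈ -1.1341e-6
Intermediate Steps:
b(d, G) = 13 + G
1/(O(b(30, -7), -246) - 881022) = 1/(-698 - 881022) = 1/(-881720) = -1/881720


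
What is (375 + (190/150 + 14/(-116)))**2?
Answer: 107090599009/756900 ≈ 1.4149e+5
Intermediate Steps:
(375 + (190/150 + 14/(-116)))**2 = (375 + (190*(1/150) + 14*(-1/116)))**2 = (375 + (19/15 - 7/58))**2 = (375 + 997/870)**2 = (327247/870)**2 = 107090599009/756900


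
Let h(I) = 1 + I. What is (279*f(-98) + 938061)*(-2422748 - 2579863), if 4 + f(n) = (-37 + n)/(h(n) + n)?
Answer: -60945789280356/13 ≈ -4.6881e+12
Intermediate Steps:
f(n) = -4 + (-37 + n)/(1 + 2*n) (f(n) = -4 + (-37 + n)/((1 + n) + n) = -4 + (-37 + n)/(1 + 2*n))
(279*f(-98) + 938061)*(-2422748 - 2579863) = (279*((-41 - 7*(-98))/(1 + 2*(-98))) + 938061)*(-2422748 - 2579863) = (279*((-41 + 686)/(1 - 196)) + 938061)*(-5002611) = (279*(645/(-195)) + 938061)*(-5002611) = (279*(-1/195*645) + 938061)*(-5002611) = (279*(-43/13) + 938061)*(-5002611) = (-11997/13 + 938061)*(-5002611) = (12182796/13)*(-5002611) = -60945789280356/13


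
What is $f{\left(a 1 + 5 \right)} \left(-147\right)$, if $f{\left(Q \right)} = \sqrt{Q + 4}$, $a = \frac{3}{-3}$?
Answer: $- 294 \sqrt{2} \approx -415.78$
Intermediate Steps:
$a = -1$ ($a = 3 \left(- \frac{1}{3}\right) = -1$)
$f{\left(Q \right)} = \sqrt{4 + Q}$
$f{\left(a 1 + 5 \right)} \left(-147\right) = \sqrt{4 + \left(\left(-1\right) 1 + 5\right)} \left(-147\right) = \sqrt{4 + \left(-1 + 5\right)} \left(-147\right) = \sqrt{4 + 4} \left(-147\right) = \sqrt{8} \left(-147\right) = 2 \sqrt{2} \left(-147\right) = - 294 \sqrt{2}$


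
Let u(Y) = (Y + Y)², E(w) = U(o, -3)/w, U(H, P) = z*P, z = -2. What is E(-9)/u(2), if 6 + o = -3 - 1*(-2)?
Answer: -1/24 ≈ -0.041667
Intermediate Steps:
o = -7 (o = -6 + (-3 - 1*(-2)) = -6 + (-3 + 2) = -6 - 1 = -7)
U(H, P) = -2*P
E(w) = 6/w (E(w) = (-2*(-3))/w = 6/w)
u(Y) = 4*Y² (u(Y) = (2*Y)² = 4*Y²)
E(-9)/u(2) = (6/(-9))/((4*2²)) = (6*(-⅑))/((4*4)) = -⅔/16 = (1/16)*(-⅔) = -1/24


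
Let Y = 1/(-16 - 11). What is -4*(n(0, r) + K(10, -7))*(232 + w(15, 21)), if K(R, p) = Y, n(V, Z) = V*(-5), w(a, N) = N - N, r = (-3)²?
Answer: 928/27 ≈ 34.370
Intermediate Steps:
r = 9
w(a, N) = 0
n(V, Z) = -5*V
Y = -1/27 (Y = 1/(-27) = -1/27 ≈ -0.037037)
K(R, p) = -1/27
-4*(n(0, r) + K(10, -7))*(232 + w(15, 21)) = -4*(-5*0 - 1/27)*(232 + 0) = -4*(0 - 1/27)*232 = -(-4)*232/27 = -4*(-232/27) = 928/27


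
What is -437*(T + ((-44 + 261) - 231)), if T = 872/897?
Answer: 222034/39 ≈ 5693.2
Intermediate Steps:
T = 872/897 (T = 872*(1/897) = 872/897 ≈ 0.97213)
-437*(T + ((-44 + 261) - 231)) = -437*(872/897 + ((-44 + 261) - 231)) = -437*(872/897 + (217 - 231)) = -437*(872/897 - 14) = -437*(-11686/897) = 222034/39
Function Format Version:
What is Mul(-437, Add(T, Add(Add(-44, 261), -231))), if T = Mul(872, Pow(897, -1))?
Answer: Rational(222034, 39) ≈ 5693.2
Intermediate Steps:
T = Rational(872, 897) (T = Mul(872, Rational(1, 897)) = Rational(872, 897) ≈ 0.97213)
Mul(-437, Add(T, Add(Add(-44, 261), -231))) = Mul(-437, Add(Rational(872, 897), Add(Add(-44, 261), -231))) = Mul(-437, Add(Rational(872, 897), Add(217, -231))) = Mul(-437, Add(Rational(872, 897), -14)) = Mul(-437, Rational(-11686, 897)) = Rational(222034, 39)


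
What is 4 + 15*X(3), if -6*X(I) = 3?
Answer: -7/2 ≈ -3.5000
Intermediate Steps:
X(I) = -½ (X(I) = -⅙*3 = -½)
4 + 15*X(3) = 4 + 15*(-½) = 4 - 15/2 = -7/2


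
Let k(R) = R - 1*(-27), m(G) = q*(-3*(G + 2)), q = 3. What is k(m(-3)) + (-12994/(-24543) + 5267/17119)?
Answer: 15477170479/420151617 ≈ 36.837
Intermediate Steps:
m(G) = -18 - 9*G (m(G) = 3*(-3*(G + 2)) = 3*(-3*(2 + G)) = 3*(-6 - 3*G) = -18 - 9*G)
k(R) = 27 + R (k(R) = R + 27 = 27 + R)
k(m(-3)) + (-12994/(-24543) + 5267/17119) = (27 + (-18 - 9*(-3))) + (-12994/(-24543) + 5267/17119) = (27 + (-18 + 27)) + (-12994*(-1/24543) + 5267*(1/17119)) = (27 + 9) + (12994/24543 + 5267/17119) = 36 + 351712267/420151617 = 15477170479/420151617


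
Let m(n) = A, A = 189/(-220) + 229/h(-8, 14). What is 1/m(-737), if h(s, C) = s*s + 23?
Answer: 19140/33937 ≈ 0.56399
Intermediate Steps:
h(s, C) = 23 + s² (h(s, C) = s² + 23 = 23 + s²)
A = 33937/19140 (A = 189/(-220) + 229/(23 + (-8)²) = 189*(-1/220) + 229/(23 + 64) = -189/220 + 229/87 = 33937/19140 ≈ 1.7731)
m(n) = 33937/19140
1/m(-737) = 1/(33937/19140) = 19140/33937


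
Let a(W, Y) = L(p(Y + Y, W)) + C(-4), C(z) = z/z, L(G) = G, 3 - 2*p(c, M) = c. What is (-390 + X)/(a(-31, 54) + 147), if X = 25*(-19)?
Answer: -1730/191 ≈ -9.0576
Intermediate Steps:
p(c, M) = 3/2 - c/2
C(z) = 1
X = -475
a(W, Y) = 5/2 - Y (a(W, Y) = (3/2 - (Y + Y)/2) + 1 = (3/2 - Y) + 1 = 5/2 - Y)
(-390 + X)/(a(-31, 54) + 147) = (-390 - 475)/((5/2 - 1*54) + 147) = -865/((5/2 - 54) + 147) = -865/(-103/2 + 147) = -865/191/2 = -865*2/191 = -1730/191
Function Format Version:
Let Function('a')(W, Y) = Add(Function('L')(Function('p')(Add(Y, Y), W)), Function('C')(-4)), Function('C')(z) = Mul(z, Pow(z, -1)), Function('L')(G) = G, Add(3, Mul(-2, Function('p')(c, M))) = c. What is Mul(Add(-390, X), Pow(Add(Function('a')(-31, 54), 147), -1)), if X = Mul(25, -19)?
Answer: Rational(-1730, 191) ≈ -9.0576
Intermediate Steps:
Function('p')(c, M) = Add(Rational(3, 2), Mul(Rational(-1, 2), c))
Function('C')(z) = 1
X = -475
Function('a')(W, Y) = Add(Rational(5, 2), Mul(-1, Y)) (Function('a')(W, Y) = Add(Add(Rational(3, 2), Mul(Rational(-1, 2), Add(Y, Y))), 1) = Add(Add(Rational(3, 2), Mul(Rational(-1, 2), Mul(2, Y))), 1) = Add(Add(Rational(3, 2), Mul(-1, Y)), 1) = Add(Rational(5, 2), Mul(-1, Y)))
Mul(Add(-390, X), Pow(Add(Function('a')(-31, 54), 147), -1)) = Mul(Add(-390, -475), Pow(Add(Add(Rational(5, 2), Mul(-1, 54)), 147), -1)) = Mul(-865, Pow(Add(Add(Rational(5, 2), -54), 147), -1)) = Mul(-865, Pow(Add(Rational(-103, 2), 147), -1)) = Mul(-865, Pow(Rational(191, 2), -1)) = Mul(-865, Rational(2, 191)) = Rational(-1730, 191)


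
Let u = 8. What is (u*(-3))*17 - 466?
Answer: -874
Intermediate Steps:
(u*(-3))*17 - 466 = (8*(-3))*17 - 466 = -24*17 - 466 = -408 - 466 = -874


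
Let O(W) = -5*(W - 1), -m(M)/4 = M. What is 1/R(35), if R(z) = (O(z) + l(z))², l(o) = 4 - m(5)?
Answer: 1/21316 ≈ 4.6913e-5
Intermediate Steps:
m(M) = -4*M
O(W) = 5 - 5*W (O(W) = -5*(-1 + W) = 5 - 5*W)
l(o) = 24 (l(o) = 4 - (-4)*5 = 4 - 1*(-20) = 4 + 20 = 24)
R(z) = (29 - 5*z)² (R(z) = ((5 - 5*z) + 24)² = (29 - 5*z)²)
1/R(35) = 1/((-29 + 5*35)²) = 1/((-29 + 175)²) = 1/(146²) = 1/21316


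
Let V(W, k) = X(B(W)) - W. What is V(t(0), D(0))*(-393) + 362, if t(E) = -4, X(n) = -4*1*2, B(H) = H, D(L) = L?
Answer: 1934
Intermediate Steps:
X(n) = -8 (X(n) = -4*2 = -8)
V(W, k) = -8 - W
V(t(0), D(0))*(-393) + 362 = (-8 - 1*(-4))*(-393) + 362 = (-8 + 4)*(-393) + 362 = -4*(-393) + 362 = 1572 + 362 = 1934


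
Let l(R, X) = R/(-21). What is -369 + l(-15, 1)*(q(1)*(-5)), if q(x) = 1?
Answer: -2608/7 ≈ -372.57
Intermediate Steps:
l(R, X) = -R/21 (l(R, X) = R*(-1/21) = -R/21)
-369 + l(-15, 1)*(q(1)*(-5)) = -369 + (-1/21*(-15))*(1*(-5)) = -369 + (5/7)*(-5) = -369 - 25/7 = -2608/7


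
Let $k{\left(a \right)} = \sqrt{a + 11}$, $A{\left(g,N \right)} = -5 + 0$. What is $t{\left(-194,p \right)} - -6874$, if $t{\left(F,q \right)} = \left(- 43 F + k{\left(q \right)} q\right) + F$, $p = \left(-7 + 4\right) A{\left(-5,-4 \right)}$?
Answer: $15022 + 15 \sqrt{26} \approx 15098.0$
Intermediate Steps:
$A{\left(g,N \right)} = -5$
$k{\left(a \right)} = \sqrt{11 + a}$
$p = 15$ ($p = \left(-7 + 4\right) \left(-5\right) = \left(-3\right) \left(-5\right) = 15$)
$t{\left(F,q \right)} = - 42 F + q \sqrt{11 + q}$ ($t{\left(F,q \right)} = \left(- 43 F + \sqrt{11 + q} q\right) + F = \left(- 43 F + q \sqrt{11 + q}\right) + F = - 42 F + q \sqrt{11 + q}$)
$t{\left(-194,p \right)} - -6874 = \left(\left(-42\right) \left(-194\right) + 15 \sqrt{11 + 15}\right) - -6874 = \left(8148 + 15 \sqrt{26}\right) + 6874 = 15022 + 15 \sqrt{26}$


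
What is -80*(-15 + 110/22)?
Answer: 800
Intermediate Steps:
-80*(-15 + 110/22) = -80*(-15 + 110*(1/22)) = -80*(-15 + 5) = -80*(-10) = 800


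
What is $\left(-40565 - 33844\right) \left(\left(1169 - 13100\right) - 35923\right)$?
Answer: $3560768286$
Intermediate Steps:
$\left(-40565 - 33844\right) \left(\left(1169 - 13100\right) - 35923\right) = - 74409 \left(-11931 - 35923\right) = \left(-74409\right) \left(-47854\right) = 3560768286$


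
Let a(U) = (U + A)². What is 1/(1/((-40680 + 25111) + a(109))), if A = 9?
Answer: -1645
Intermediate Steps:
a(U) = (9 + U)² (a(U) = (U + 9)² = (9 + U)²)
1/(1/((-40680 + 25111) + a(109))) = 1/(1/((-40680 + 25111) + (9 + 109)²)) = 1/(1/(-15569 + 118²)) = 1/(1/(-15569 + 13924)) = 1/(1/(-1645)) = 1/(-1/1645) = -1645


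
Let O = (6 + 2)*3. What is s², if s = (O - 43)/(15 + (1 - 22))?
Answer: 361/36 ≈ 10.028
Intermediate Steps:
O = 24 (O = 8*3 = 24)
s = 19/6 (s = (24 - 43)/(15 + (1 - 22)) = -19/(15 - 21) = -19/(-6) = -19*(-⅙) = 19/6 ≈ 3.1667)
s² = (19/6)² = 361/36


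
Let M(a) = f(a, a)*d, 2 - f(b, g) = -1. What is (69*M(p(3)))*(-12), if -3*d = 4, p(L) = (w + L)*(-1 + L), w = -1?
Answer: 3312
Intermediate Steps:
f(b, g) = 3 (f(b, g) = 2 - 1*(-1) = 2 + 1 = 3)
p(L) = (-1 + L)² (p(L) = (-1 + L)*(-1 + L) = (-1 + L)²)
d = -4/3 (d = -⅓*4 = -4/3 ≈ -1.3333)
M(a) = -4 (M(a) = 3*(-4/3) = -4)
(69*M(p(3)))*(-12) = (69*(-4))*(-12) = -276*(-12) = 3312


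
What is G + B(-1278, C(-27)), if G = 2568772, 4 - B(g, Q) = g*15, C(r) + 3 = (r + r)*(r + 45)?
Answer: 2587946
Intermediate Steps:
C(r) = -3 + 2*r*(45 + r) (C(r) = -3 + (r + r)*(r + 45) = -3 + (2*r)*(45 + r) = -3 + 2*r*(45 + r))
B(g, Q) = 4 - 15*g (B(g, Q) = 4 - g*15 = 4 - 15*g)
G + B(-1278, C(-27)) = 2568772 + (4 - 15*(-1278)) = 2568772 + (4 + 19170) = 2568772 + 19174 = 2587946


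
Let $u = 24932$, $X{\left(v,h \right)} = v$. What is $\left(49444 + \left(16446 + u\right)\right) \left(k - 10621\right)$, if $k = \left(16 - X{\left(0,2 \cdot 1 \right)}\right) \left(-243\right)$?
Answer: $-1317736398$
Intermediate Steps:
$k = -3888$ ($k = \left(16 - 0\right) \left(-243\right) = \left(16 + 0\right) \left(-243\right) = 16 \left(-243\right) = -3888$)
$\left(49444 + \left(16446 + u\right)\right) \left(k - 10621\right) = \left(49444 + \left(16446 + 24932\right)\right) \left(-3888 - 10621\right) = \left(49444 + 41378\right) \left(-14509\right) = 90822 \left(-14509\right) = -1317736398$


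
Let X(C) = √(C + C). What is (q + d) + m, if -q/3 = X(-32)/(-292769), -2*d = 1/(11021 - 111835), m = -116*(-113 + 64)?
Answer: 1146053553/201628 + 24*I/292769 ≈ 5684.0 + 8.1976e-5*I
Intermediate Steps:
m = 5684 (m = -116*(-49) = 5684)
d = 1/201628 (d = -1/(2*(11021 - 111835)) = -½/(-100814) = -½*(-1/100814) = 1/201628 ≈ 4.9596e-6)
X(C) = √2*√C (X(C) = √(2*C) = √2*√C)
q = 24*I/292769 (q = -3*√2*√(-32)/(-292769) = -3*√2*(4*I*√2)*(-1)/292769 = -3*8*I*(-1)/292769 = -(-24)*I/292769 = 24*I/292769 ≈ 8.1976e-5*I)
(q + d) + m = (24*I/292769 + 1/201628) + 5684 = (1/201628 + 24*I/292769) + 5684 = 1146053553/201628 + 24*I/292769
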